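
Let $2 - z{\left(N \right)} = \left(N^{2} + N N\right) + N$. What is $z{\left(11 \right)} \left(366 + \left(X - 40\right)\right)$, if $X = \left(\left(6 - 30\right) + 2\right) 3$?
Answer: $-65260$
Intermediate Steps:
$X = -66$ ($X = \left(\left(6 - 30\right) + 2\right) 3 = \left(-24 + 2\right) 3 = \left(-22\right) 3 = -66$)
$z{\left(N \right)} = 2 - N - 2 N^{2}$ ($z{\left(N \right)} = 2 - \left(\left(N^{2} + N N\right) + N\right) = 2 - \left(\left(N^{2} + N^{2}\right) + N\right) = 2 - \left(2 N^{2} + N\right) = 2 - \left(N + 2 N^{2}\right) = 2 - N - 2 N^{2}$)
$z{\left(11 \right)} \left(366 + \left(X - 40\right)\right) = \left(2 - 11 - 2 \cdot 11^{2}\right) \left(366 - 106\right) = \left(2 - 11 - 242\right) \left(366 - 106\right) = \left(-251\right) 260 = -65260$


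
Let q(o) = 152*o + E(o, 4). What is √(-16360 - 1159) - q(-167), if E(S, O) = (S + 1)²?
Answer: -2172 + I*√17519 ≈ -2172.0 + 132.36*I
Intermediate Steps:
E(S, O) = (1 + S)²
q(o) = (1 + o)² + 152*o (q(o) = 152*o + (1 + o)² = (1 + o)² + 152*o)
√(-16360 - 1159) - q(-167) = √(-16360 - 1159) - ((1 - 167)² + 152*(-167)) = √(-17519) - ((-166)² - 25384) = I*√17519 - (27556 - 25384) = I*√17519 - 1*2172 = I*√17519 - 2172 = -2172 + I*√17519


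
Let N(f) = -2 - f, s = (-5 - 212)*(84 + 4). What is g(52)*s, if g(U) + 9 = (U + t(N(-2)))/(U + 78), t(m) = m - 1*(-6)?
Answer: 10617376/65 ≈ 1.6334e+5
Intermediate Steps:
s = -19096 (s = -217*88 = -19096)
t(m) = 6 + m (t(m) = m + 6 = 6 + m)
g(U) = -9 + (6 + U)/(78 + U) (g(U) = -9 + (U + (6 + (-2 - 1*(-2))))/(U + 78) = -9 + (U + (6 + (-2 + 2)))/(78 + U) = -9 + (U + (6 + 0))/(78 + U) = -9 + (U + 6)/(78 + U) = -9 + (6 + U)/(78 + U))
g(52)*s = (8*(-87 - 1*52)/(78 + 52))*(-19096) = (8*(-87 - 52)/130)*(-19096) = (8*(1/130)*(-139))*(-19096) = -556/65*(-19096) = 10617376/65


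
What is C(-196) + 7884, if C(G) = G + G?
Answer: 7492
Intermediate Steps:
C(G) = 2*G
C(-196) + 7884 = 2*(-196) + 7884 = -392 + 7884 = 7492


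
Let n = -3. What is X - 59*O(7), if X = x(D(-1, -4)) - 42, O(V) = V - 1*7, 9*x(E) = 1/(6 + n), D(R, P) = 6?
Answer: -1133/27 ≈ -41.963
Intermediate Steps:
x(E) = 1/27 (x(E) = 1/(9*(6 - 3)) = (⅑)/3 = (⅑)*(⅓) = 1/27)
O(V) = -7 + V (O(V) = V - 7 = -7 + V)
X = -1133/27 (X = 1/27 - 42 = -1133/27 ≈ -41.963)
X - 59*O(7) = -1133/27 - 59*(-7 + 7) = -1133/27 - 59*0 = -1133/27 + 0 = -1133/27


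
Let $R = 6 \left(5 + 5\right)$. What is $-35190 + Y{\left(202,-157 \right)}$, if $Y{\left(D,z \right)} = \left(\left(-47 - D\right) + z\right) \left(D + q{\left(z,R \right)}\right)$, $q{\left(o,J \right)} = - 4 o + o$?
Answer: $-308428$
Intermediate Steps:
$R = 60$ ($R = 6 \cdot 10 = 60$)
$q{\left(o,J \right)} = - 3 o$
$Y{\left(D,z \right)} = \left(D - 3 z\right) \left(-47 + z - D\right)$ ($Y{\left(D,z \right)} = \left(\left(-47 - D\right) + z\right) \left(D - 3 z\right) = \left(-47 + z - D\right) \left(D - 3 z\right) = \left(D - 3 z\right) \left(-47 + z - D\right)$)
$-35190 + Y{\left(202,-157 \right)} = -35190 - \left(72435 + 73947 + 126856\right) = -35190 - 273238 = -308428$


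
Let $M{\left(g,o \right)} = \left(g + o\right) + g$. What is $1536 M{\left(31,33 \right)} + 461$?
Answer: $146381$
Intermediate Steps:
$M{\left(g,o \right)} = o + 2 g$
$1536 M{\left(31,33 \right)} + 461 = 1536 \left(33 + 2 \cdot 31\right) + 461 = 1536 \left(33 + 62\right) + 461 = 1536 \cdot 95 + 461 = 145920 + 461 = 146381$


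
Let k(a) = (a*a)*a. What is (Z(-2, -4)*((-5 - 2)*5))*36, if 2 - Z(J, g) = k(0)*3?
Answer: -2520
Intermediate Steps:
k(a) = a**3 (k(a) = a**2*a = a**3)
Z(J, g) = 2 (Z(J, g) = 2 - 0**3*3 = 2 - 0*3 = 2 - 1*0 = 2 + 0 = 2)
(Z(-2, -4)*((-5 - 2)*5))*36 = (2*((-5 - 2)*5))*36 = (2*(-7*5))*36 = (2*(-35))*36 = -70*36 = -2520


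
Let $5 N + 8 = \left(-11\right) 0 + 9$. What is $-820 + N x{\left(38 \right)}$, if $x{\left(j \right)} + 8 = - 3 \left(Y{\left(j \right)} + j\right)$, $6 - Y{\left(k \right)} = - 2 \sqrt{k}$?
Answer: $-848 - \frac{6 \sqrt{38}}{5} \approx -855.4$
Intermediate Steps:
$Y{\left(k \right)} = 6 + 2 \sqrt{k}$ ($Y{\left(k \right)} = 6 - - 2 \sqrt{k} = 6 + 2 \sqrt{k}$)
$N = \frac{1}{5}$ ($N = - \frac{8}{5} + \frac{\left(-11\right) 0 + 9}{5} = - \frac{8}{5} + \frac{0 + 9}{5} = - \frac{8}{5} + \frac{1}{5} \cdot 9 = - \frac{8}{5} + \frac{9}{5} = \frac{1}{5} \approx 0.2$)
$x{\left(j \right)} = -26 - 6 \sqrt{j} - 3 j$ ($x{\left(j \right)} = -8 - 3 \left(\left(6 + 2 \sqrt{j}\right) + j\right) = -8 - 3 \left(6 + j + 2 \sqrt{j}\right) = -8 - \left(18 + 3 j + 6 \sqrt{j}\right) = -26 - 6 \sqrt{j} - 3 j$)
$-820 + N x{\left(38 \right)} = -820 + \frac{-26 - 6 \sqrt{38} - 114}{5} = -820 + \frac{-140 - 6 \sqrt{38}}{5} = -820 - \left(28 + \frac{6 \sqrt{38}}{5}\right) = -848 - \frac{6 \sqrt{38}}{5}$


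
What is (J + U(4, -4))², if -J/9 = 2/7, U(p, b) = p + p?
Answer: 1444/49 ≈ 29.469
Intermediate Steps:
U(p, b) = 2*p
J = -18/7 ≈ -2.5714
(J + U(4, -4))² = (-18/7 + 2*4)² = (-18/7 + 8)² = (38/7)² = 1444/49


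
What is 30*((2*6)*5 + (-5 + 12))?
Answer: 2010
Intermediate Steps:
30*((2*6)*5 + (-5 + 12)) = 30*(12*5 + 7) = 30*(60 + 7) = 30*67 = 2010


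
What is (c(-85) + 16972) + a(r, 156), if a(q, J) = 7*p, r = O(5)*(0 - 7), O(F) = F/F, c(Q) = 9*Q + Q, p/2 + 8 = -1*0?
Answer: 16010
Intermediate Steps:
p = -16 (p = -16 + 2*(-1*0) = -16 + 2*0 = -16 + 0 = -16)
c(Q) = 10*Q
O(F) = 1
r = -7 (r = 1*(0 - 7) = 1*(-7) = -7)
a(q, J) = -112 (a(q, J) = 7*(-16) = -112)
(c(-85) + 16972) + a(r, 156) = (10*(-85) + 16972) - 112 = (-850 + 16972) - 112 = 16122 - 112 = 16010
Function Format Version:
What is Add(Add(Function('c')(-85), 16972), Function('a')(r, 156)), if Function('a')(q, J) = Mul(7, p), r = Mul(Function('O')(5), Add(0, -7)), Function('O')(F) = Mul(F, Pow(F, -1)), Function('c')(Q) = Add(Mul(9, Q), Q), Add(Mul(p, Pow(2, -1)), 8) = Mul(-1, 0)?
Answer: 16010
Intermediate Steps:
p = -16 (p = Add(-16, Mul(2, Mul(-1, 0))) = Add(-16, Mul(2, 0)) = Add(-16, 0) = -16)
Function('c')(Q) = Mul(10, Q)
Function('O')(F) = 1
r = -7 (r = Mul(1, Add(0, -7)) = Mul(1, -7) = -7)
Function('a')(q, J) = -112 (Function('a')(q, J) = Mul(7, -16) = -112)
Add(Add(Function('c')(-85), 16972), Function('a')(r, 156)) = Add(Add(Mul(10, -85), 16972), -112) = Add(Add(-850, 16972), -112) = Add(16122, -112) = 16010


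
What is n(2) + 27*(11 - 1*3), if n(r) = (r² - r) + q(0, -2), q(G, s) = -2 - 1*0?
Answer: 216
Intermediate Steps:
q(G, s) = -2 (q(G, s) = -2 + 0 = -2)
n(r) = -2 + r² - r (n(r) = (r² - r) - 2 = -2 + r² - r)
n(2) + 27*(11 - 1*3) = (-2 + 2² - 1*2) + 27*(11 - 1*3) = (-2 + 4 - 2) + 27*(11 - 3) = 0 + 27*8 = 0 + 216 = 216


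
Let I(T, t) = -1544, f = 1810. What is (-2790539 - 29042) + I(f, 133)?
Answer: -2821125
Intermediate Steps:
(-2790539 - 29042) + I(f, 133) = (-2790539 - 29042) - 1544 = -2819581 - 1544 = -2821125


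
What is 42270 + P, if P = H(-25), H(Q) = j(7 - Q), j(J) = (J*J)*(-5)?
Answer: 37150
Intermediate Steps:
j(J) = -5*J² (j(J) = J²*(-5) = -5*J²)
H(Q) = -5*(7 - Q)²
P = -5120 (P = -5*(-7 - 25)² = -5*(-32)² = -5*1024 = -5120)
42270 + P = 42270 - 5120 = 37150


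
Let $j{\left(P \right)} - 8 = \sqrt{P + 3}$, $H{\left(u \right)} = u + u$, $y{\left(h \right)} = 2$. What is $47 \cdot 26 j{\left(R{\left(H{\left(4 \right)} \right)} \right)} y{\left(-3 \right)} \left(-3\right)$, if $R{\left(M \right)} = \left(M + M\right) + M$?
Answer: $-58656 - 21996 \sqrt{3} \approx -96754.0$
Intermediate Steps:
$H{\left(u \right)} = 2 u$
$R{\left(M \right)} = 3 M$ ($R{\left(M \right)} = 2 M + M = 3 M$)
$j{\left(P \right)} = 8 + \sqrt{3 + P}$ ($j{\left(P \right)} = 8 + \sqrt{P + 3} = 8 + \sqrt{3 + P}$)
$47 \cdot 26 j{\left(R{\left(H{\left(4 \right)} \right)} \right)} y{\left(-3 \right)} \left(-3\right) = 47 \cdot 26 \left(8 + \sqrt{3 + 3 \cdot 2 \cdot 4}\right) 2 \left(-3\right) = 1222 \left(8 + \sqrt{3 + 3 \cdot 8}\right) 2 \left(-3\right) = 1222 \left(8 + \sqrt{3 + 24}\right) 2 \left(-3\right) = 1222 \left(8 + \sqrt{27}\right) 2 \left(-3\right) = 1222 \left(8 + 3 \sqrt{3}\right) 2 \left(-3\right) = 1222 \left(16 + 6 \sqrt{3}\right) \left(-3\right) = 1222 \left(-48 - 18 \sqrt{3}\right) = -58656 - 21996 \sqrt{3}$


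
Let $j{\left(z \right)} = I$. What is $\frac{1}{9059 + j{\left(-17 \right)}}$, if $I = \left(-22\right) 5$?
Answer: $\frac{1}{8949} \approx 0.00011174$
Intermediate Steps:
$I = -110$
$j{\left(z \right)} = -110$
$\frac{1}{9059 + j{\left(-17 \right)}} = \frac{1}{9059 - 110} = \frac{1}{8949}$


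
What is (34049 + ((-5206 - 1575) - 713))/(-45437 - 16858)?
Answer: -5311/12459 ≈ -0.42628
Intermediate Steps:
(34049 + ((-5206 - 1575) - 713))/(-45437 - 16858) = (34049 + (-6781 - 713))/(-62295) = (34049 - 7494)*(-1/62295) = 26555*(-1/62295) = -5311/12459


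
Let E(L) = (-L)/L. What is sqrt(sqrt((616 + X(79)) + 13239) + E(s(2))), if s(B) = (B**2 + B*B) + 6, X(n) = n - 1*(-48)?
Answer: sqrt(-1 + sqrt(13982)) ≈ 10.828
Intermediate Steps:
X(n) = 48 + n (X(n) = n + 48 = 48 + n)
s(B) = 6 + 2*B**2 (s(B) = (B**2 + B**2) + 6 = 2*B**2 + 6 = 6 + 2*B**2)
E(L) = -1
sqrt(sqrt((616 + X(79)) + 13239) + E(s(2))) = sqrt(sqrt((616 + (48 + 79)) + 13239) - 1) = sqrt(sqrt((616 + 127) + 13239) - 1) = sqrt(sqrt(743 + 13239) - 1) = sqrt(sqrt(13982) - 1) = sqrt(-1 + sqrt(13982))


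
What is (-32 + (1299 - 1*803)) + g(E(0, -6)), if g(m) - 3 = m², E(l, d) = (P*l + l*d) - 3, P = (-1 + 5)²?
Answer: 476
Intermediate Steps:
P = 16 (P = 4² = 16)
E(l, d) = -3 + 16*l + d*l (E(l, d) = (16*l + l*d) - 3 = (16*l + d*l) - 3 = -3 + 16*l + d*l)
g(m) = 3 + m²
(-32 + (1299 - 1*803)) + g(E(0, -6)) = (-32 + (1299 - 1*803)) + (3 + (-3 + 16*0 - 6*0)²) = (-32 + (1299 - 803)) + (3 + (-3 + 0 + 0)²) = (-32 + 496) + (3 + (-3)²) = 464 + (3 + 9) = 464 + 12 = 476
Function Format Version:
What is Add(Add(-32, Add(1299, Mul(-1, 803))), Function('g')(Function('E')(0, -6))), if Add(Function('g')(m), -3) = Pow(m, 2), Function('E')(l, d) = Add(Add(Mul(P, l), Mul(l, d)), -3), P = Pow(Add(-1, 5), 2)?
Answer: 476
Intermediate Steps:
P = 16 (P = Pow(4, 2) = 16)
Function('E')(l, d) = Add(-3, Mul(16, l), Mul(d, l)) (Function('E')(l, d) = Add(Add(Mul(16, l), Mul(l, d)), -3) = Add(Add(Mul(16, l), Mul(d, l)), -3) = Add(-3, Mul(16, l), Mul(d, l)))
Function('g')(m) = Add(3, Pow(m, 2))
Add(Add(-32, Add(1299, Mul(-1, 803))), Function('g')(Function('E')(0, -6))) = Add(Add(-32, Add(1299, Mul(-1, 803))), Add(3, Pow(Add(-3, Mul(16, 0), Mul(-6, 0)), 2))) = Add(Add(-32, Add(1299, -803)), Add(3, Pow(Add(-3, 0, 0), 2))) = Add(Add(-32, 496), Add(3, Pow(-3, 2))) = Add(464, Add(3, 9)) = Add(464, 12) = 476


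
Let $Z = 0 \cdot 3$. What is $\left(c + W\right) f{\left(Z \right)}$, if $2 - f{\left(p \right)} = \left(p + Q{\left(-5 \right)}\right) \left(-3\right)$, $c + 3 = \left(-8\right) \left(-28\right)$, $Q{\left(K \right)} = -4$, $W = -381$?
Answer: $1600$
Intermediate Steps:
$Z = 0$
$c = 221$ ($c = -3 - -224 = -3 + 224 = 221$)
$f{\left(p \right)} = -10 + 3 p$ ($f{\left(p \right)} = 2 - \left(p - 4\right) \left(-3\right) = 2 - \left(-4 + p\right) \left(-3\right) = 2 - \left(12 - 3 p\right) = 2 + \left(-12 + 3 p\right) = -10 + 3 p$)
$\left(c + W\right) f{\left(Z \right)} = \left(221 - 381\right) \left(-10 + 3 \cdot 0\right) = - 160 \left(-10 + 0\right) = \left(-160\right) \left(-10\right) = 1600$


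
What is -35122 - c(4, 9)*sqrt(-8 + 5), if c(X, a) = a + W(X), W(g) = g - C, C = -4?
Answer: -35122 - 17*I*sqrt(3) ≈ -35122.0 - 29.445*I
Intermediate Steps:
W(g) = 4 + g (W(g) = g - 1*(-4) = g + 4 = 4 + g)
c(X, a) = 4 + X + a (c(X, a) = a + (4 + X) = 4 + X + a)
-35122 - c(4, 9)*sqrt(-8 + 5) = -35122 - (4 + 4 + 9)*sqrt(-8 + 5) = -35122 - 17*sqrt(-3) = -35122 - 17*I*sqrt(3)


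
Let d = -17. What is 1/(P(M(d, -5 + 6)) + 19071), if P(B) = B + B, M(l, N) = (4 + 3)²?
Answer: 1/19169 ≈ 5.2168e-5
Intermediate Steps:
M(l, N) = 49 (M(l, N) = 7² = 49)
P(B) = 2*B
1/(P(M(d, -5 + 6)) + 19071) = 1/(2*49 + 19071) = 1/(98 + 19071) = 1/19169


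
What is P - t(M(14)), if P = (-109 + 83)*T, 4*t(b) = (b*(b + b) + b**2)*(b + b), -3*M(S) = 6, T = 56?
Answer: -1444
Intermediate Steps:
M(S) = -2 (M(S) = -1/3*6 = -2)
t(b) = 3*b**3/2 (t(b) = ((b*(b + b) + b**2)*(b + b))/4 = ((b*(2*b) + b**2)*(2*b))/4 = ((2*b**2 + b**2)*(2*b))/4 = ((3*b**2)*(2*b))/4 = (6*b**3)/4 = 3*b**3/2)
P = -1456 (P = (-109 + 83)*56 = -26*56 = -1456)
P - t(M(14)) = -1456 - 3*(-2)**3/2 = -1456 - 3*(-8)/2 = -1456 - 1*(-12) = -1456 + 12 = -1444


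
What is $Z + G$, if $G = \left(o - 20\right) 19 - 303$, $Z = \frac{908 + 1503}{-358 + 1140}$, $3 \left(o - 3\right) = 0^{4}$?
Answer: $- \frac{487121}{782} \approx -622.92$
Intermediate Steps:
$o = 3$ ($o = 3 + \frac{0^{4}}{3} = 3 + \frac{1}{3} \cdot 0 = 3 + 0 = 3$)
$Z = \frac{2411}{782} \approx 3.0831$
$G = -626$ ($G = \left(3 - 20\right) 19 - 303 = \left(-17\right) 19 - 303 = -323 - 303 = -626$)
$Z + G = \frac{2411}{782} - 626 = - \frac{487121}{782}$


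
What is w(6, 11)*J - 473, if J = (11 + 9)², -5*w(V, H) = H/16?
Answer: -528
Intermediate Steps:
w(V, H) = -H/80 (w(V, H) = -H/(5*16) = -H/80)
J = 400 (J = 20² = 400)
w(6, 11)*J - 473 = -1/80*11*400 - 473 = -11/80*400 - 473 = -55 - 473 = -528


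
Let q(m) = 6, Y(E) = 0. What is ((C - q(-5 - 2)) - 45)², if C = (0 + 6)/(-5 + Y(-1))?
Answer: 68121/25 ≈ 2724.8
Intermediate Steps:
C = -6/5 (C = (0 + 6)/(-5 + 0) = 6/(-5) = 6*(-⅕) = -6/5 ≈ -1.2000)
((C - q(-5 - 2)) - 45)² = ((-6/5 - 1*6) - 45)² = ((-6/5 - 6) - 45)² = (-36/5 - 45)² = (-261/5)² = 68121/25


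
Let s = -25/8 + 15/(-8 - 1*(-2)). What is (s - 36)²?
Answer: 110889/64 ≈ 1732.6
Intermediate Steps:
s = -45/8 (s = -25*⅛ + 15/(-8 + 2) = -25/8 + 15/(-6) = -25/8 + 15*(-⅙) = -25/8 - 5/2 = -45/8 ≈ -5.6250)
(s - 36)² = (-45/8 - 36)² = (-333/8)² = 110889/64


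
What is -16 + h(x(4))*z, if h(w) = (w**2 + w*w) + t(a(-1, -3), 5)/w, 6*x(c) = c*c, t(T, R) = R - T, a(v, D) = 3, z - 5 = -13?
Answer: -1222/9 ≈ -135.78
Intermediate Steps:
z = -8 (z = 5 - 13 = -8)
x(c) = c**2/6 (x(c) = (c*c)/6 = c**2/6)
h(w) = 2/w + 2*w**2 (h(w) = (w**2 + w*w) + (5 - 1*3)/w = (w**2 + w**2) + (5 - 3)/w = 2*w**2 + 2/w = 2/w + 2*w**2)
-16 + h(x(4))*z = -16 + (2*(1 + ((1/6)*4**2)**3)/(((1/6)*4**2)))*(-8) = -16 + (2*(1 + ((1/6)*16)**3)/(((1/6)*16)))*(-8) = -16 + (2*(1 + (8/3)**3)/(8/3))*(-8) = -16 + (2*(3/8)*(1 + 512/27))*(-8) = -16 + (2*(3/8)*(539/27))*(-8) = -16 + (539/36)*(-8) = -16 - 1078/9 = -1222/9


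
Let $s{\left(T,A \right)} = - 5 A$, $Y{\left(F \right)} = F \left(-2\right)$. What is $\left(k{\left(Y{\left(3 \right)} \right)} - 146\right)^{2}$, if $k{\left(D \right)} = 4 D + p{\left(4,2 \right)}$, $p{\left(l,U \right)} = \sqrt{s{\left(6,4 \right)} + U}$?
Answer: $28882 - 1020 i \sqrt{2} \approx 28882.0 - 1442.5 i$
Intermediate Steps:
$Y{\left(F \right)} = - 2 F$
$p{\left(l,U \right)} = \sqrt{-20 + U}$ ($p{\left(l,U \right)} = \sqrt{\left(-5\right) 4 + U} = \sqrt{-20 + U}$)
$k{\left(D \right)} = 4 D + 3 i \sqrt{2}$ ($k{\left(D \right)} = 4 D + \sqrt{-20 + 2} = 4 D + \sqrt{-18} = 4 D + 3 i \sqrt{2}$)
$\left(k{\left(Y{\left(3 \right)} \right)} - 146\right)^{2} = \left(\left(4 \left(\left(-2\right) 3\right) + 3 i \sqrt{2}\right) - 146\right)^{2} = \left(\left(4 \left(-6\right) + 3 i \sqrt{2}\right) - 146\right)^{2} = \left(\left(-24 + 3 i \sqrt{2}\right) - 146\right)^{2} = \left(-170 + 3 i \sqrt{2}\right)^{2}$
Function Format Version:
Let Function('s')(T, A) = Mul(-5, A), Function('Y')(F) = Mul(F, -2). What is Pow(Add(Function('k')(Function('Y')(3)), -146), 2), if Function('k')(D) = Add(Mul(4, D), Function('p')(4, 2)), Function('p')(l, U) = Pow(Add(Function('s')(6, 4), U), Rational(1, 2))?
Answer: Add(28882, Mul(-1020, I, Pow(2, Rational(1, 2)))) ≈ Add(28882., Mul(-1442.5, I))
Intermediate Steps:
Function('Y')(F) = Mul(-2, F)
Function('p')(l, U) = Pow(Add(-20, U), Rational(1, 2)) (Function('p')(l, U) = Pow(Add(Mul(-5, 4), U), Rational(1, 2)) = Pow(Add(-20, U), Rational(1, 2)))
Function('k')(D) = Add(Mul(4, D), Mul(3, I, Pow(2, Rational(1, 2)))) (Function('k')(D) = Add(Mul(4, D), Pow(Add(-20, 2), Rational(1, 2))) = Add(Mul(4, D), Pow(-18, Rational(1, 2))) = Add(Mul(4, D), Mul(3, I, Pow(2, Rational(1, 2)))))
Pow(Add(Function('k')(Function('Y')(3)), -146), 2) = Pow(Add(Add(Mul(4, Mul(-2, 3)), Mul(3, I, Pow(2, Rational(1, 2)))), -146), 2) = Pow(Add(Add(Mul(4, -6), Mul(3, I, Pow(2, Rational(1, 2)))), -146), 2) = Pow(Add(Add(-24, Mul(3, I, Pow(2, Rational(1, 2)))), -146), 2) = Pow(Add(-170, Mul(3, I, Pow(2, Rational(1, 2)))), 2)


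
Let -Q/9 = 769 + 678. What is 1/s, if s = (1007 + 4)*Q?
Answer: -1/13166253 ≈ -7.5952e-8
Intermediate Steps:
Q = -13023 (Q = -9*(769 + 678) = -9*1447 = -13023)
s = -13166253 (s = (1007 + 4)*(-13023) = 1011*(-13023) = -13166253)
1/s = 1/(-13166253) = -1/13166253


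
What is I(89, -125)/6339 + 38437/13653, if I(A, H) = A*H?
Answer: 30587506/28848789 ≈ 1.0603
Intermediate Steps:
I(89, -125)/6339 + 38437/13653 = (89*(-125))/6339 + 38437/13653 = -11125*1/6339 + 38437*(1/13653) = -11125/6339 + 38437/13653 = 30587506/28848789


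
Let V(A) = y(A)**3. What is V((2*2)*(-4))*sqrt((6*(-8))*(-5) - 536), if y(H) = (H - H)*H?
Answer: 0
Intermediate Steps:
y(H) = 0 (y(H) = 0*H = 0)
V(A) = 0 (V(A) = 0**3 = 0)
V((2*2)*(-4))*sqrt((6*(-8))*(-5) - 536) = 0*sqrt((6*(-8))*(-5) - 536) = 0*sqrt(-48*(-5) - 536) = 0*sqrt(240 - 536) = 0*sqrt(-296) = 0*(2*I*sqrt(74)) = 0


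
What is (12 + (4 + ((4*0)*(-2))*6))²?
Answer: 256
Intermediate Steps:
(12 + (4 + ((4*0)*(-2))*6))² = (12 + (4 + (0*(-2))*6))² = (12 + (4 + 0*6))² = (12 + (4 + 0))² = (12 + 4)² = 16² = 256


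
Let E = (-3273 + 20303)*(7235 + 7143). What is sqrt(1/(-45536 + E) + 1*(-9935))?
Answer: I*sqrt(148858140129386652789)/122405902 ≈ 99.674*I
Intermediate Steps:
E = 244857340 (E = 17030*14378 = 244857340)
sqrt(1/(-45536 + E) + 1*(-9935)) = sqrt(1/(-45536 + 244857340) + 1*(-9935)) = sqrt(1/244811804 - 9935) = sqrt(-2432205272739/244811804) = I*sqrt(148858140129386652789)/122405902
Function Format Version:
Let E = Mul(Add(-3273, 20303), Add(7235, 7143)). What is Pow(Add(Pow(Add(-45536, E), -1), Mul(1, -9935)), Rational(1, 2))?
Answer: Mul(Rational(1, 122405902), I, Pow(148858140129386652789, Rational(1, 2))) ≈ Mul(99.674, I)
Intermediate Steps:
E = 244857340 (E = Mul(17030, 14378) = 244857340)
Pow(Add(Pow(Add(-45536, E), -1), Mul(1, -9935)), Rational(1, 2)) = Pow(Add(Pow(Add(-45536, 244857340), -1), Mul(1, -9935)), Rational(1, 2)) = Pow(Add(Pow(244811804, -1), -9935), Rational(1, 2)) = Pow(Add(Rational(1, 244811804), -9935), Rational(1, 2)) = Pow(Rational(-2432205272739, 244811804), Rational(1, 2)) = Mul(Rational(1, 122405902), I, Pow(148858140129386652789, Rational(1, 2)))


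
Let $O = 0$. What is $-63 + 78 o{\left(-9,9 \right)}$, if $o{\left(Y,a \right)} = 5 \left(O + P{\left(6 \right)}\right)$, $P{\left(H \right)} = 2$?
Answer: $717$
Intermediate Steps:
$o{\left(Y,a \right)} = 10$ ($o{\left(Y,a \right)} = 5 \left(0 + 2\right) = 5 \cdot 2 = 10$)
$-63 + 78 o{\left(-9,9 \right)} = -63 + 78 \cdot 10 = -63 + 780 = 717$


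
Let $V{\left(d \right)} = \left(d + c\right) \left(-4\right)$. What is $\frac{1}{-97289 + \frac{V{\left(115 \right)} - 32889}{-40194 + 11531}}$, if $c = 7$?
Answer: $- \frac{28663}{2788561230} \approx -1.0279 \cdot 10^{-5}$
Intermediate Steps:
$V{\left(d \right)} = -28 - 4 d$ ($V{\left(d \right)} = \left(d + 7\right) \left(-4\right) = \left(7 + d\right) \left(-4\right) = -28 - 4 d$)
$\frac{1}{-97289 + \frac{V{\left(115 \right)} - 32889}{-40194 + 11531}} = \frac{1}{-97289 + \frac{\left(-28 - 460\right) - 32889}{-40194 + 11531}} = \frac{1}{-97289 + \frac{\left(-28 - 460\right) - 32889}{-28663}} = \frac{1}{-97289 + \left(-488 - 32889\right) \left(- \frac{1}{28663}\right)} = \frac{1}{-97289 - - \frac{33377}{28663}} = \frac{1}{-97289 + \frac{33377}{28663}} = \frac{1}{- \frac{2788561230}{28663}} = - \frac{28663}{2788561230}$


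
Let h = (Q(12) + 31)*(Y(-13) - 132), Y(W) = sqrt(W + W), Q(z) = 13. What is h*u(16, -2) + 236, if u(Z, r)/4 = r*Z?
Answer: 743660 - 5632*I*sqrt(26) ≈ 7.4366e+5 - 28718.0*I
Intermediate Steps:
Y(W) = sqrt(2)*sqrt(W) (Y(W) = sqrt(2*W) = sqrt(2)*sqrt(W))
u(Z, r) = 4*Z*r (u(Z, r) = 4*(r*Z) = 4*(Z*r) = 4*Z*r)
h = -5808 + 44*I*sqrt(26) (h = (13 + 31)*(sqrt(2)*sqrt(-13) - 132) = 44*(sqrt(2)*(I*sqrt(13)) - 132) = 44*(I*sqrt(26) - 132) = 44*(-132 + I*sqrt(26)) = -5808 + 44*I*sqrt(26) ≈ -5808.0 + 224.36*I)
h*u(16, -2) + 236 = (-5808 + 44*I*sqrt(26))*(4*16*(-2)) + 236 = (-5808 + 44*I*sqrt(26))*(-128) + 236 = (743424 - 5632*I*sqrt(26)) + 236 = 743660 - 5632*I*sqrt(26)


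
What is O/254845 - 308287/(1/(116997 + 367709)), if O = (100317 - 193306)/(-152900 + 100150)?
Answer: -2008779133911744279511/13443073750 ≈ -1.4943e+11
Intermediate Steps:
O = 92989/52750 (O = -92989/(-52750) = -92989*(-1/52750) = 92989/52750 ≈ 1.7628)
O/254845 - 308287/(1/(116997 + 367709)) = (92989/52750)/254845 - 308287/(1/(116997 + 367709)) = (92989/52750)*(1/254845) - 308287/(1/484706) = 92989/13443073750 - 308287/1/484706 = 92989/13443073750 - 308287*484706 = 92989/13443073750 - 149428558622 = -2008779133911744279511/13443073750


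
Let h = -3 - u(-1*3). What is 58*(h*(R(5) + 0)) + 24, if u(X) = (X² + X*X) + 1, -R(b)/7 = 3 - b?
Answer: -17840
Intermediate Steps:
R(b) = -21 + 7*b (R(b) = -7*(3 - b) = -21 + 7*b)
u(X) = 1 + 2*X² (u(X) = (X² + X²) + 1 = 2*X² + 1 = 1 + 2*X²)
h = -22 (h = -3 - (1 + 2*(-1*3)²) = -3 - (1 + 2*(-3)²) = -3 - (1 + 2*9) = -3 - (1 + 18) = -3 - 1*19 = -3 - 19 = -22)
58*(h*(R(5) + 0)) + 24 = 58*(-22*((-21 + 7*5) + 0)) + 24 = 58*(-22*((-21 + 35) + 0)) + 24 = 58*(-22*(14 + 0)) + 24 = 58*(-22*14) + 24 = 58*(-308) + 24 = -17864 + 24 = -17840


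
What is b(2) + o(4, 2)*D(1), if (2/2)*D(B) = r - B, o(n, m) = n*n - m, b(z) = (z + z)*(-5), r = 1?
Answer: -20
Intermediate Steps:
b(z) = -10*z (b(z) = (2*z)*(-5) = -10*z)
o(n, m) = n² - m
D(B) = 1 - B
b(2) + o(4, 2)*D(1) = -10*2 + (4² - 1*2)*(1 - 1*1) = -20 + (16 - 2)*(1 - 1) = -20 + 14*0 = -20 + 0 = -20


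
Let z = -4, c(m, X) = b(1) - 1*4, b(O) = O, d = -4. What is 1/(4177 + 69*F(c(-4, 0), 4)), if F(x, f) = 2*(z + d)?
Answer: 1/3073 ≈ 0.00032541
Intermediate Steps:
c(m, X) = -3 (c(m, X) = 1 - 1*4 = 1 - 4 = -3)
F(x, f) = -16 (F(x, f) = 2*(-4 - 4) = 2*(-8) = -16)
1/(4177 + 69*F(c(-4, 0), 4)) = 1/(4177 + 69*(-16)) = 1/(4177 - 1104) = 1/3073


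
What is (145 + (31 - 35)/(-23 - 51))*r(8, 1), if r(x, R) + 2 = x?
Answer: 32202/37 ≈ 870.32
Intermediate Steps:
r(x, R) = -2 + x
(145 + (31 - 35)/(-23 - 51))*r(8, 1) = (145 + (31 - 35)/(-23 - 51))*(-2 + 8) = (145 - 4/(-74))*6 = (145 - 4*(-1/74))*6 = (145 + 2/37)*6 = (5367/37)*6 = 32202/37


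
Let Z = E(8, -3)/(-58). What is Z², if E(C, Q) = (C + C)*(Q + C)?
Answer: 1600/841 ≈ 1.9025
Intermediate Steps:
E(C, Q) = 2*C*(C + Q) (E(C, Q) = (2*C)*(C + Q) = 2*C*(C + Q))
Z = -40/29 (Z = (2*8*(8 - 3))/(-58) = (2*8*5)*(-1/58) = 80*(-1/58) = -40/29 ≈ -1.3793)
Z² = (-40/29)² = 1600/841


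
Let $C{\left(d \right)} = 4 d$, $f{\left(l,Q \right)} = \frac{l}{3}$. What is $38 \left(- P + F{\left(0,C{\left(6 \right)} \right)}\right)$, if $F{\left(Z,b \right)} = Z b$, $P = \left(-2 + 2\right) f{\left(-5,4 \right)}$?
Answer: $0$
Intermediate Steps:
$f{\left(l,Q \right)} = \frac{l}{3}$ ($f{\left(l,Q \right)} = l \frac{1}{3} = \frac{l}{3}$)
$P = 0$ ($P = \left(-2 + 2\right) \frac{1}{3} \left(-5\right) = 0 \left(- \frac{5}{3}\right) = 0$)
$38 \left(- P + F{\left(0,C{\left(6 \right)} \right)}\right) = 38 \left(\left(-1\right) 0 + 0 \cdot 4 \cdot 6\right) = 38 \left(0 + 0 \cdot 24\right) = 38 \left(0 + 0\right) = 38 \cdot 0 = 0$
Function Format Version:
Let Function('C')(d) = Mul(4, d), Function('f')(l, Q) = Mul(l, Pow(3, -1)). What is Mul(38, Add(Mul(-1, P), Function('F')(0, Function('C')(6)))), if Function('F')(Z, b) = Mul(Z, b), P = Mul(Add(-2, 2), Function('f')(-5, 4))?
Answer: 0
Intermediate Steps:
Function('f')(l, Q) = Mul(Rational(1, 3), l) (Function('f')(l, Q) = Mul(l, Rational(1, 3)) = Mul(Rational(1, 3), l))
P = 0 (P = Mul(Add(-2, 2), Mul(Rational(1, 3), -5)) = Mul(0, Rational(-5, 3)) = 0)
Mul(38, Add(Mul(-1, P), Function('F')(0, Function('C')(6)))) = Mul(38, Add(Mul(-1, 0), Mul(0, Mul(4, 6)))) = Mul(38, Add(0, Mul(0, 24))) = Mul(38, Add(0, 0)) = Mul(38, 0) = 0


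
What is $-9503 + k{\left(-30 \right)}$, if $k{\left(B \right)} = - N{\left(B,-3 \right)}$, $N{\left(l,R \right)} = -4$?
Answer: $-9499$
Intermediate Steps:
$k{\left(B \right)} = 4$ ($k{\left(B \right)} = \left(-1\right) \left(-4\right) = 4$)
$-9503 + k{\left(-30 \right)} = -9503 + 4 = -9499$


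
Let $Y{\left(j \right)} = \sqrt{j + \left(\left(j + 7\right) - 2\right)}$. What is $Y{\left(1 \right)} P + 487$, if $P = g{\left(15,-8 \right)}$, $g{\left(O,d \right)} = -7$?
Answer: $487 - 7 \sqrt{7} \approx 468.48$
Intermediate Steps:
$P = -7$
$Y{\left(j \right)} = \sqrt{5 + 2 j}$ ($Y{\left(j \right)} = \sqrt{j + \left(\left(7 + j\right) - 2\right)} = \sqrt{j + \left(5 + j\right)} = \sqrt{5 + 2 j}$)
$Y{\left(1 \right)} P + 487 = \sqrt{5 + 2 \cdot 1} \left(-7\right) + 487 = \sqrt{5 + 2} \left(-7\right) + 487 = \sqrt{7} \left(-7\right) + 487 = - 7 \sqrt{7} + 487 = 487 - 7 \sqrt{7}$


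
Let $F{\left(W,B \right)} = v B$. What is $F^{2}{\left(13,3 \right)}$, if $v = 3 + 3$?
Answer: $324$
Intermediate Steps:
$v = 6$
$F{\left(W,B \right)} = 6 B$
$F^{2}{\left(13,3 \right)} = \left(6 \cdot 3\right)^{2} = 18^{2} = 324$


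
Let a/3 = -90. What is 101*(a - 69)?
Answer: -34239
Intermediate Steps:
a = -270 (a = 3*(-90) = -270)
101*(a - 69) = 101*(-270 - 69) = 101*(-339) = -34239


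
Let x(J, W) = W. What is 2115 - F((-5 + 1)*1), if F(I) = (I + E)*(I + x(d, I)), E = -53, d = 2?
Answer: 1659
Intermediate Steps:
F(I) = 2*I*(-53 + I) (F(I) = (I - 53)*(I + I) = (-53 + I)*(2*I) = 2*I*(-53 + I))
2115 - F((-5 + 1)*1) = 2115 - 2*(-5 + 1)*1*(-53 + (-5 + 1)*1) = 2115 - 2*(-4*1)*(-53 - 4*1) = 2115 - 2*(-4)*(-53 - 4) = 2115 - 2*(-4)*(-57) = 2115 - 1*456 = 2115 - 456 = 1659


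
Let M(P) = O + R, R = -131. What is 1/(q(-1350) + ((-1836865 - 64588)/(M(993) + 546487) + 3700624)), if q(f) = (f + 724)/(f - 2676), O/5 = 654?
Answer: 100581558/372214195165651 ≈ 2.7022e-7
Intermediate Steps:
O = 3270 (O = 5*654 = 3270)
M(P) = 3139 (M(P) = 3270 - 131 = 3139)
q(f) = (724 + f)/(-2676 + f)
1/(q(-1350) + ((-1836865 - 64588)/(M(993) + 546487) + 3700624)) = 1/((724 - 1350)/(-2676 - 1350) + ((-1836865 - 64588)/(3139 + 546487) + 3700624)) = 1/(-626/(-4026) + (-1901453/549626 + 3700624)) = 1/(-1/4026*(-626) + (-1901453*1/549626 + 3700624)) = 1/(313/2013 + (-1901453/549626 + 3700624)) = 1/(313/2013 + 2033957265171/549626) = 1/(372214195165651/100581558) = 100581558/372214195165651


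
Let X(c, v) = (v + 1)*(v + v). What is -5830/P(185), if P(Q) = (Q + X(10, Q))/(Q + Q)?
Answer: -11660/373 ≈ -31.260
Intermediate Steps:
X(c, v) = 2*v*(1 + v) (X(c, v) = (1 + v)*(2*v) = 2*v*(1 + v))
P(Q) = (Q + 2*Q*(1 + Q))/(2*Q) (P(Q) = (Q + 2*Q*(1 + Q))/(Q + Q) = (Q + 2*Q*(1 + Q))/((2*Q)) = (Q + 2*Q*(1 + Q))*(1/(2*Q)) = (Q + 2*Q*(1 + Q))/(2*Q))
-5830/P(185) = -5830/(3/2 + 185) = -5830/373/2 = -5830*2/373 = -11660/373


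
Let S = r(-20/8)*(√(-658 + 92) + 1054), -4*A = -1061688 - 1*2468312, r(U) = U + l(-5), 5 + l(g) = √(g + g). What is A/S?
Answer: -1765000/((15 - 2*I*√10)*(1054 + I*√566)) ≈ -95.641 - 37.807*I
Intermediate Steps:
l(g) = -5 + √2*√g (l(g) = -5 + √(g + g) = -5 + √(2*g) = -5 + √2*√g)
r(U) = -5 + U + I*√10 (r(U) = U + (-5 + √2*√(-5)) = U + (-5 + √2*(I*√5)) = U + (-5 + I*√10) = -5 + U + I*√10)
A = 882500 (A = -(-1061688 - 1*2468312)/4 = -(-1061688 - 2468312)/4 = -¼*(-3530000) = 882500)
S = (1054 + I*√566)*(-15/2 + I*√10) (S = (-5 - 20/8 + I*√10)*(√(-658 + 92) + 1054) = (-5 - 20*⅛ + I*√10)*(√(-566) + 1054) = (-5 - 5/2 + I*√10)*(I*√566 + 1054) = (-15/2 + I*√10)*(1054 + I*√566) = (1054 + I*√566)*(-15/2 + I*√10) ≈ -7980.2 + 3154.6*I)
A/S = 882500/((-(15 - 2*I*√10)*(1054 + I*√566)/2)) = 882500*(-2/((15 - 2*I*√10)*(1054 + I*√566))) = -1765000/((15 - 2*I*√10)*(1054 + I*√566))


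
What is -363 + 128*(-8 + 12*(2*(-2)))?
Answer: -7531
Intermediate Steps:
-363 + 128*(-8 + 12*(2*(-2))) = -363 + 128*(-8 + 12*(-4)) = -363 + 128*(-8 - 48) = -363 + 128*(-56) = -363 - 7168 = -7531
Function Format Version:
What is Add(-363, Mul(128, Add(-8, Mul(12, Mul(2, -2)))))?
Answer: -7531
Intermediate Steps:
Add(-363, Mul(128, Add(-8, Mul(12, Mul(2, -2))))) = Add(-363, Mul(128, Add(-8, Mul(12, -4)))) = Add(-363, Mul(128, Add(-8, -48))) = Add(-363, Mul(128, -56)) = Add(-363, -7168) = -7531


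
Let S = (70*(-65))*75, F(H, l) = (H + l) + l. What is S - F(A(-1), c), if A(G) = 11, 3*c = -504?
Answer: -340925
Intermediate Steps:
c = -168 (c = (⅓)*(-504) = -168)
F(H, l) = H + 2*l
S = -341250 (S = -4550*75 = -341250)
S - F(A(-1), c) = -341250 - (11 + 2*(-168)) = -341250 - (11 - 336) = -341250 - 1*(-325) = -341250 + 325 = -340925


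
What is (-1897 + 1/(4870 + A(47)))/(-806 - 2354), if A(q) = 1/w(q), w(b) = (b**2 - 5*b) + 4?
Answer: 18273535339/30439840760 ≈ 0.60032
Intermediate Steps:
w(b) = 4 + b**2 - 5*b
A(q) = 1/(4 + q**2 - 5*q)
(-1897 + 1/(4870 + A(47)))/(-806 - 2354) = (-1897 + 1/(4870 + 1/(4 + 47**2 - 5*47)))/(-806 - 2354) = (-1897 + 1/(4870 + 1/(4 + 2209 - 235)))/(-3160) = (-1897 + 1/(4870 + 1/1978))*(-1/3160) = (-1897 + 1/(9632861/1978))*(-1/3160) = (-1897 + 1978/9632861)*(-1/3160) = -18273535339/9632861*(-1/3160) = 18273535339/30439840760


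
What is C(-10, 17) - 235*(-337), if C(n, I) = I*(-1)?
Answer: 79178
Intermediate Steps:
C(n, I) = -I
C(-10, 17) - 235*(-337) = -1*17 - 235*(-337) = -17 + 79195 = 79178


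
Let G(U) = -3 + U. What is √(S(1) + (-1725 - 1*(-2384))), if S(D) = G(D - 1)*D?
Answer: 4*√41 ≈ 25.612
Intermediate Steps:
S(D) = D*(-4 + D) (S(D) = (-3 + (D - 1))*D = (-3 + (-1 + D))*D = (-4 + D)*D = D*(-4 + D))
√(S(1) + (-1725 - 1*(-2384))) = √(1*(-4 + 1) + (-1725 - 1*(-2384))) = √(1*(-3) + (-1725 + 2384)) = √(-3 + 659) = √656 = 4*√41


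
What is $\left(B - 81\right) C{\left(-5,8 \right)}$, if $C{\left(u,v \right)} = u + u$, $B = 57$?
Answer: $240$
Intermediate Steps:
$C{\left(u,v \right)} = 2 u$
$\left(B - 81\right) C{\left(-5,8 \right)} = \left(57 - 81\right) 2 \left(-5\right) = \left(-24\right) \left(-10\right) = 240$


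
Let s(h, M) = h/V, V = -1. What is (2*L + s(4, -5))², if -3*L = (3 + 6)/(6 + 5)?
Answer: 2500/121 ≈ 20.661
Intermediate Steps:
s(h, M) = -h (s(h, M) = h/(-1) = h*(-1) = -h)
L = -3/11 (L = -(3 + 6)/(3*(6 + 5)) = -3/11 ≈ -0.27273)
(2*L + s(4, -5))² = (2*(-3/11) - 1*4)² = (-6/11 - 4)² = (-50/11)² = 2500/121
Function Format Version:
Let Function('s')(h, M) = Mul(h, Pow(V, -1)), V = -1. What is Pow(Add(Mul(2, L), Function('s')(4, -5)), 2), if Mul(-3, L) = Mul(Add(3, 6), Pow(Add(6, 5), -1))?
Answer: Rational(2500, 121) ≈ 20.661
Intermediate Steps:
Function('s')(h, M) = Mul(-1, h) (Function('s')(h, M) = Mul(h, Pow(-1, -1)) = Mul(h, -1) = Mul(-1, h))
L = Rational(-3, 11) (L = Mul(Rational(-1, 3), Mul(Add(3, 6), Pow(Add(6, 5), -1))) = Mul(Rational(-1, 3), Mul(9, Pow(11, -1))) = Mul(Rational(-1, 3), Mul(9, Rational(1, 11))) = Mul(Rational(-1, 3), Rational(9, 11)) = Rational(-3, 11) ≈ -0.27273)
Pow(Add(Mul(2, L), Function('s')(4, -5)), 2) = Pow(Add(Mul(2, Rational(-3, 11)), Mul(-1, 4)), 2) = Pow(Add(Rational(-6, 11), -4), 2) = Pow(Rational(-50, 11), 2) = Rational(2500, 121)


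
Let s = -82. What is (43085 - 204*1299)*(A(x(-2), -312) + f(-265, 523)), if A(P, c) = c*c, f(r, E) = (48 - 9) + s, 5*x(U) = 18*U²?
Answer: -21592162211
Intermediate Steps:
x(U) = 18*U²/5 (x(U) = (18*U²)/5 = 18*U²/5)
f(r, E) = -43 (f(r, E) = (48 - 9) - 82 = 39 - 82 = -43)
A(P, c) = c²
(43085 - 204*1299)*(A(x(-2), -312) + f(-265, 523)) = (43085 - 204*1299)*((-312)² - 43) = (43085 - 264996)*(97344 - 43) = -221911*97301 = -21592162211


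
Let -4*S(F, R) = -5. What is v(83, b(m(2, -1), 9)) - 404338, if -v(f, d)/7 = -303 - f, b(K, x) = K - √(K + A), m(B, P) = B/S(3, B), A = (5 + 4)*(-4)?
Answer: -401636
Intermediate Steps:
S(F, R) = 5/4 (S(F, R) = -¼*(-5) = 5/4)
A = -36 (A = 9*(-4) = -36)
m(B, P) = 4*B/5 (m(B, P) = B/(5/4) = B*(⅘) = 4*B/5)
b(K, x) = K - √(-36 + K) (b(K, x) = K - √(K - 36) = K - √(-36 + K))
v(f, d) = 2121 + 7*f (v(f, d) = -7*(-303 - f) = 2121 + 7*f)
v(83, b(m(2, -1), 9)) - 404338 = (2121 + 7*83) - 404338 = (2121 + 581) - 404338 = 2702 - 404338 = -401636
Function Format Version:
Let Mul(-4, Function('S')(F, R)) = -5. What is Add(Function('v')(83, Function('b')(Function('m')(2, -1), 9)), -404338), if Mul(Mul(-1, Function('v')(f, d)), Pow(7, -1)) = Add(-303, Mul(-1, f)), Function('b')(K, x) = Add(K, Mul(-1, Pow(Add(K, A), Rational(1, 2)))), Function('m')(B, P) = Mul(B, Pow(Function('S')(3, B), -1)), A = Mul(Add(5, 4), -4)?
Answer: -401636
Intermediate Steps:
Function('S')(F, R) = Rational(5, 4) (Function('S')(F, R) = Mul(Rational(-1, 4), -5) = Rational(5, 4))
A = -36 (A = Mul(9, -4) = -36)
Function('m')(B, P) = Mul(Rational(4, 5), B) (Function('m')(B, P) = Mul(B, Pow(Rational(5, 4), -1)) = Mul(B, Rational(4, 5)) = Mul(Rational(4, 5), B))
Function('b')(K, x) = Add(K, Mul(-1, Pow(Add(-36, K), Rational(1, 2)))) (Function('b')(K, x) = Add(K, Mul(-1, Pow(Add(K, -36), Rational(1, 2)))) = Add(K, Mul(-1, Pow(Add(-36, K), Rational(1, 2)))))
Function('v')(f, d) = Add(2121, Mul(7, f)) (Function('v')(f, d) = Mul(-7, Add(-303, Mul(-1, f))) = Add(2121, Mul(7, f)))
Add(Function('v')(83, Function('b')(Function('m')(2, -1), 9)), -404338) = Add(Add(2121, Mul(7, 83)), -404338) = Add(Add(2121, 581), -404338) = Add(2702, -404338) = -401636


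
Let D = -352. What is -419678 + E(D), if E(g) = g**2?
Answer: -295774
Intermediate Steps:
-419678 + E(D) = -419678 + (-352)**2 = -419678 + 123904 = -295774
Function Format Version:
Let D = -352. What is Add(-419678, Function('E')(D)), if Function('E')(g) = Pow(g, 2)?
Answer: -295774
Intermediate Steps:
Add(-419678, Function('E')(D)) = Add(-419678, Pow(-352, 2)) = Add(-419678, 123904) = -295774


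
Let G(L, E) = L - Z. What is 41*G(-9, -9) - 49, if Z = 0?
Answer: -418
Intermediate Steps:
G(L, E) = L (G(L, E) = L - 1*0 = L + 0 = L)
41*G(-9, -9) - 49 = 41*(-9) - 49 = -369 - 49 = -418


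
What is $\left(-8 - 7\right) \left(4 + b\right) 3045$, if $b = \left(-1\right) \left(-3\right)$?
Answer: $-319725$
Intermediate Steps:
$b = 3$
$\left(-8 - 7\right) \left(4 + b\right) 3045 = \left(-8 - 7\right) \left(4 + 3\right) 3045 = \left(-15\right) 7 \cdot 3045 = \left(-105\right) 3045 = -319725$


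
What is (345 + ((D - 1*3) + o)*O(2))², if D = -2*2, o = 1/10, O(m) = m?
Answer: 2742336/25 ≈ 1.0969e+5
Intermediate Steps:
o = ⅒ ≈ 0.10000
D = -4
(345 + ((D - 1*3) + o)*O(2))² = (345 + ((-4 - 1*3) + ⅒)*2)² = (345 + ((-4 - 3) + ⅒)*2)² = (345 + (-7 + ⅒)*2)² = (345 - 69/10*2)² = (345 - 69/5)² = (1656/5)² = 2742336/25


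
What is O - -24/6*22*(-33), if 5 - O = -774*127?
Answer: 95399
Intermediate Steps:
O = 98303 (O = 5 - (-774)*127 = 5 - 1*(-98298) = 5 + 98298 = 98303)
O - -24/6*22*(-33) = 98303 - -24/6*22*(-33) = 98303 - -24*1/6*22*(-33) = 98303 - (-4*22)*(-33) = 98303 - (-88)*(-33) = 98303 - 1*2904 = 98303 - 2904 = 95399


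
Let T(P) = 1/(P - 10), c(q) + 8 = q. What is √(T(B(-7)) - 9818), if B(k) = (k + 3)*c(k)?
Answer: I*√981798/10 ≈ 99.086*I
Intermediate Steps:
c(q) = -8 + q
B(k) = (-8 + k)*(3 + k) (B(k) = (k + 3)*(-8 + k) = (3 + k)*(-8 + k) = (-8 + k)*(3 + k))
T(P) = 1/(-10 + P)
√(T(B(-7)) - 9818) = √(1/(-10 + (-8 - 7)*(3 - 7)) - 9818) = √(1/(-10 - 15*(-4)) - 9818) = √(1/(-10 + 60) - 9818) = √(1/50 - 9818) = √(-490899/50) = I*√981798/10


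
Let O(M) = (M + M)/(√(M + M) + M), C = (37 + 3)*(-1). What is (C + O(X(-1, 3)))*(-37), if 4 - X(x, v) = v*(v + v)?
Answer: 5661/4 - 37*I*√7/4 ≈ 1415.3 - 24.473*I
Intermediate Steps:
C = -40 (C = 40*(-1) = -40)
X(x, v) = 4 - 2*v² (X(x, v) = 4 - v*(v + v) = 4 - v*2*v = 4 - 2*v²)
O(M) = 2*M/(M + √2*√M) (O(M) = (2*M)/(√(2*M) + M) = (2*M)/(√2*√M + M) = (2*M)/(M + √2*√M) = 2*M/(M + √2*√M))
(C + O(X(-1, 3)))*(-37) = (-40 + 2*(4 - 2*3²)/((4 - 2*3²) + √2*√(4 - 2*3²)))*(-37) = (-40 + 2*(4 - 2*9)/((4 - 2*9) + √2*√(4 - 2*9)))*(-37) = (-40 + 2*(4 - 18)/((4 - 18) + √2*√(4 - 18)))*(-37) = (-40 + 2*(-14)/(-14 + √2*√(-14)))*(-37) = (-40 + 2*(-14)/(-14 + √2*(I*√14)))*(-37) = (-40 + 2*(-14)/(-14 + 2*I*√7))*(-37) = (-40 - 28/(-14 + 2*I*√7))*(-37) = 1480 + 1036/(-14 + 2*I*√7)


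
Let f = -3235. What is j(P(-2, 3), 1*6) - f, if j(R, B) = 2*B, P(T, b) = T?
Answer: 3247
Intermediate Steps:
j(P(-2, 3), 1*6) - f = 2*(1*6) - 1*(-3235) = 2*6 + 3235 = 12 + 3235 = 3247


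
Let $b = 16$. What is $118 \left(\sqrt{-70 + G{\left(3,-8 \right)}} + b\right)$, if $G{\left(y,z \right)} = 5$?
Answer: $1888 + 118 i \sqrt{65} \approx 1888.0 + 951.35 i$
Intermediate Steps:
$118 \left(\sqrt{-70 + G{\left(3,-8 \right)}} + b\right) = 118 \left(\sqrt{-70 + 5} + 16\right) = 118 \left(\sqrt{-65} + 16\right) = 118 \left(i \sqrt{65} + 16\right) = 118 \left(16 + i \sqrt{65}\right) = 1888 + 118 i \sqrt{65}$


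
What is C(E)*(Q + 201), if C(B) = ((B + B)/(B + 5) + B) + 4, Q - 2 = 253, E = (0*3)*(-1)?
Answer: 1824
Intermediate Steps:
E = 0 (E = 0*(-1) = 0)
Q = 255 (Q = 2 + 253 = 255)
C(B) = 4 + B + 2*B/(5 + B) (C(B) = ((2*B)/(5 + B) + B) + 4 = (2*B/(5 + B) + B) + 4 = (B + 2*B/(5 + B)) + 4 = 4 + B + 2*B/(5 + B))
C(E)*(Q + 201) = ((20 + 0² + 11*0)/(5 + 0))*(255 + 201) = ((20 + 0 + 0)/5)*456 = ((⅕)*20)*456 = 4*456 = 1824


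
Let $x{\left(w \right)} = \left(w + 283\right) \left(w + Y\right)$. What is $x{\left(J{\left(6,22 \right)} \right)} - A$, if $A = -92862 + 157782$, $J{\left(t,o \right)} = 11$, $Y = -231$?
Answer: $-129600$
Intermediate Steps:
$x{\left(w \right)} = \left(-231 + w\right) \left(283 + w\right)$ ($x{\left(w \right)} = \left(w + 283\right) \left(w - 231\right) = \left(283 + w\right) \left(-231 + w\right) = \left(-231 + w\right) \left(283 + w\right)$)
$A = 64920$
$x{\left(J{\left(6,22 \right)} \right)} - A = \left(-65373 + 11^{2} + 52 \cdot 11\right) - 64920 = \left(-65373 + 121 + 572\right) - 64920 = -64680 - 64920 = -129600$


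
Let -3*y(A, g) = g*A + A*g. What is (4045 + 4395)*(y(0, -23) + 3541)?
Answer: 29886040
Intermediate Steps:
y(A, g) = -2*A*g/3 (y(A, g) = -(g*A + A*g)/3 = -(A*g + A*g)/3 = -2*A*g/3)
(4045 + 4395)*(y(0, -23) + 3541) = (4045 + 4395)*(-2/3*0*(-23) + 3541) = 8440*(0 + 3541) = 8440*3541 = 29886040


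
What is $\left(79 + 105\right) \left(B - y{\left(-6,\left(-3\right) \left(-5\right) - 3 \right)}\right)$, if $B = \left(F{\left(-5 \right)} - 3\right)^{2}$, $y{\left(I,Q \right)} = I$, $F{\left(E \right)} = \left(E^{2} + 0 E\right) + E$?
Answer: $54280$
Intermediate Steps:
$F{\left(E \right)} = E + E^{2}$ ($F{\left(E \right)} = \left(E^{2} + 0\right) + E = E^{2} + E = E + E^{2}$)
$B = 289$ ($B = \left(- 5 \left(1 - 5\right) - 3\right)^{2} = \left(\left(-5\right) \left(-4\right) - 3\right)^{2} = \left(20 - 3\right)^{2} = 17^{2} = 289$)
$\left(79 + 105\right) \left(B - y{\left(-6,\left(-3\right) \left(-5\right) - 3 \right)}\right) = \left(79 + 105\right) \left(289 - -6\right) = 184 \left(289 + 6\right) = 184 \cdot 295 = 54280$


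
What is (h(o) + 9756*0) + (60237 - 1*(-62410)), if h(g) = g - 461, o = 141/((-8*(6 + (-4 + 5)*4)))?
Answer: 9774739/80 ≈ 1.2218e+5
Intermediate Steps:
o = -141/80 (o = 141/((-8*(6 + 1*4))) = 141/((-8*(6 + 4))) = 141/((-8*10)) = 141/(-80) = 141*(-1/80) = -141/80 ≈ -1.7625)
h(g) = -461 + g
(h(o) + 9756*0) + (60237 - 1*(-62410)) = ((-461 - 141/80) + 9756*0) + (60237 - 1*(-62410)) = (-37021/80 + 0) + (60237 + 62410) = -37021/80 + 122647 = 9774739/80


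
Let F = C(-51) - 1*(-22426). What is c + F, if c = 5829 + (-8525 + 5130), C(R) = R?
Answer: 24809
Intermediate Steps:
c = 2434 (c = 5829 - 3395 = 2434)
F = 22375 (F = -51 - 1*(-22426) = -51 + 22426 = 22375)
c + F = 2434 + 22375 = 24809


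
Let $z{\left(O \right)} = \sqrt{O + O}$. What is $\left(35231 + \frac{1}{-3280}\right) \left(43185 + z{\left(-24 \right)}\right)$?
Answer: $\frac{998071673523}{656} + \frac{115557679 i \sqrt{3}}{820} \approx 1.5215 \cdot 10^{9} + 2.4409 \cdot 10^{5} i$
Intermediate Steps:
$z{\left(O \right)} = \sqrt{2} \sqrt{O}$ ($z{\left(O \right)} = \sqrt{2 O} = \sqrt{2} \sqrt{O}$)
$\left(35231 + \frac{1}{-3280}\right) \left(43185 + z{\left(-24 \right)}\right) = \left(35231 + \frac{1}{-3280}\right) \left(43185 + \sqrt{2} \sqrt{-24}\right) = \left(35231 - \frac{1}{3280}\right) \left(43185 + \sqrt{2} \cdot 2 i \sqrt{6}\right) = \frac{115557679 \left(43185 + 4 i \sqrt{3}\right)}{3280} = \frac{998071673523}{656} + \frac{115557679 i \sqrt{3}}{820}$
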